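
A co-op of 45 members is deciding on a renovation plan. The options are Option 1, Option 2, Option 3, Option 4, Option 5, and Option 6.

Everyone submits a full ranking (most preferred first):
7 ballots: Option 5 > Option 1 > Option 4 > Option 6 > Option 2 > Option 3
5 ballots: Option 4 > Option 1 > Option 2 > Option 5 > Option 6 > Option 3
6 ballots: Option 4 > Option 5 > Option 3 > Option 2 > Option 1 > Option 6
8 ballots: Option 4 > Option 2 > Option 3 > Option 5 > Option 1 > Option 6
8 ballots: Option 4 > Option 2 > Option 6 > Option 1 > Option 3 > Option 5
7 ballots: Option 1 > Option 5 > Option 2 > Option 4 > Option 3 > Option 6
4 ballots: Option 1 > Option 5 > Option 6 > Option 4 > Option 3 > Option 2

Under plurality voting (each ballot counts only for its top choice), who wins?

Option 4

First-place votes: Option 1 11, Option 2 0, Option 3 0, Option 4 27, Option 5 7, Option 6 0.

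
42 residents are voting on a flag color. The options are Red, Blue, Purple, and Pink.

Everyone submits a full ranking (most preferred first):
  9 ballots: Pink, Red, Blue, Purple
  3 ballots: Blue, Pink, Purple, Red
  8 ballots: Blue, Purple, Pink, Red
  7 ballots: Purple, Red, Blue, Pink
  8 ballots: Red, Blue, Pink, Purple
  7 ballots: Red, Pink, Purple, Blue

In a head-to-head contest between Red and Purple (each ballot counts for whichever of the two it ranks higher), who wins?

Red

Red is ranked above Purple on 24 ballots; Purple above Red on 18.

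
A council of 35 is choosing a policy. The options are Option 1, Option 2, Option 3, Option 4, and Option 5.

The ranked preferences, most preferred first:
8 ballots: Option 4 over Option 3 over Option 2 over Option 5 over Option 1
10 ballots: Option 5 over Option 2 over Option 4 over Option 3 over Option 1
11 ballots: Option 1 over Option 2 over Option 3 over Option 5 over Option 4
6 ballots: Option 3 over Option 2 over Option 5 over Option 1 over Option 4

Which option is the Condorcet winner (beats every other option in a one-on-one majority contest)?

Option 2

Option 2 vs Option 1: 24–11
Option 2 vs Option 3: 21–14
Option 2 vs Option 4: 27–8
Option 2 vs Option 5: 25–10
Option 2 beats every other option.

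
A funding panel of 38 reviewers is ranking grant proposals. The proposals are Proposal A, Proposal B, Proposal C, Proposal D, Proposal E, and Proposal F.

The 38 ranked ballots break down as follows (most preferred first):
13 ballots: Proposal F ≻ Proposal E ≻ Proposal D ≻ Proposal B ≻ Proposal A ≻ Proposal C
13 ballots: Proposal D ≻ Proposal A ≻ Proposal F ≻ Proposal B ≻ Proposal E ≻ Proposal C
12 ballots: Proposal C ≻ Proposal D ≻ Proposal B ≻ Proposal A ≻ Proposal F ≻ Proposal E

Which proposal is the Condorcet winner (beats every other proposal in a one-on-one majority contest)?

Proposal D

Proposal D vs Proposal A: 38–0
Proposal D vs Proposal B: 38–0
Proposal D vs Proposal C: 26–12
Proposal D vs Proposal E: 25–13
Proposal D vs Proposal F: 25–13
Proposal D beats every other proposal.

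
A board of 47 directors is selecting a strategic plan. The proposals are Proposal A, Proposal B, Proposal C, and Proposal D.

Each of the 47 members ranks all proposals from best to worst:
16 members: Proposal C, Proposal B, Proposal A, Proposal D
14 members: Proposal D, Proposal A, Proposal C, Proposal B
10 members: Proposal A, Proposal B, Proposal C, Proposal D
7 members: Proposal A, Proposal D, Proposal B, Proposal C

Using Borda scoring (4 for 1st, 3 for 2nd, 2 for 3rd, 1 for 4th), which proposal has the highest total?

Proposal A

Proposal A: 16×2 + 14×3 + 10×4 + 7×4 = 142
Proposal B: 16×3 + 14×1 + 10×3 + 7×2 = 106
Proposal C: 16×4 + 14×2 + 10×2 + 7×1 = 119
Proposal D: 16×1 + 14×4 + 10×1 + 7×3 = 103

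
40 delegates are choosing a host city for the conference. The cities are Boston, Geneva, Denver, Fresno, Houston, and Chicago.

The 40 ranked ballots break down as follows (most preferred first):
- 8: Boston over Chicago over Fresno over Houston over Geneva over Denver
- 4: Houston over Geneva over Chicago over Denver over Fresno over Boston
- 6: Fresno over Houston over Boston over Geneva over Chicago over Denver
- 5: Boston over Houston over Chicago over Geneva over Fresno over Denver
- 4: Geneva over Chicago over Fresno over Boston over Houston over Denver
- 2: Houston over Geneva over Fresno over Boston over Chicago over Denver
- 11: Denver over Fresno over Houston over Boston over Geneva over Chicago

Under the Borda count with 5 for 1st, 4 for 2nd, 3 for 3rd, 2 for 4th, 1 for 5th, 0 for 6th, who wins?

Boston: 8×5 + 4×0 + 6×3 + 5×5 + 4×2 + 2×2 + 11×2 = 117
Geneva: 8×1 + 4×4 + 6×2 + 5×2 + 4×5 + 2×4 + 11×1 = 85
Denver: 8×0 + 4×2 + 6×0 + 5×0 + 4×0 + 2×0 + 11×5 = 63
Fresno: 8×3 + 4×1 + 6×5 + 5×1 + 4×3 + 2×3 + 11×4 = 125
Houston: 8×2 + 4×5 + 6×4 + 5×4 + 4×1 + 2×5 + 11×3 = 127
Chicago: 8×4 + 4×3 + 6×1 + 5×3 + 4×4 + 2×1 + 11×0 = 83

Houston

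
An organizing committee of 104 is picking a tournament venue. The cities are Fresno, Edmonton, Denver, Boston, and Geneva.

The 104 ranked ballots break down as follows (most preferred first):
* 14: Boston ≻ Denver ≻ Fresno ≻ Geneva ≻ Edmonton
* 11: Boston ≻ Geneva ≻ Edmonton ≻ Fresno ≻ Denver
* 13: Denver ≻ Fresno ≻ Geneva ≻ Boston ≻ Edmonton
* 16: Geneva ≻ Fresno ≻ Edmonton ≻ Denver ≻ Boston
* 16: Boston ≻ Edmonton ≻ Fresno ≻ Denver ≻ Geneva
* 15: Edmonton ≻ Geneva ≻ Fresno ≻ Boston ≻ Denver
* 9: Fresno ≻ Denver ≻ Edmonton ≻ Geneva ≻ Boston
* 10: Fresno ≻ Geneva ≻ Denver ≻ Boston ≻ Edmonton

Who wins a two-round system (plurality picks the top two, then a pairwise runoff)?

Fresno

Round 1 first-place votes: Fresno 19, Edmonton 15, Denver 13, Boston 41, Geneva 16. Boston and Fresno advance.
Runoff: Boston is ranked above Fresno on 41 ballots, Fresno above Boston on 63.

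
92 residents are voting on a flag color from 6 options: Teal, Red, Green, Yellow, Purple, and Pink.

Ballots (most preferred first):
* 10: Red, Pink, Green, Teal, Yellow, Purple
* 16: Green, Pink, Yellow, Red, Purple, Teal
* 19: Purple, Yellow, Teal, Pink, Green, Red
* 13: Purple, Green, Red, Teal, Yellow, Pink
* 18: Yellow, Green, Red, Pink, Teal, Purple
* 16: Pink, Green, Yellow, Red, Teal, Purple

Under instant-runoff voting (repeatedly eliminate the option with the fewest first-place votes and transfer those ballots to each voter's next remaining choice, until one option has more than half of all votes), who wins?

Round 1: Teal 0, Red 10, Green 16, Yellow 18, Purple 32, Pink 16. Teal eliminated.
Round 2: Red 10, Green 16, Yellow 18, Purple 32, Pink 16. Red eliminated.
Round 3: Green 16, Yellow 18, Purple 32, Pink 26. Green eliminated.
Round 4: Yellow 18, Purple 32, Pink 42. Yellow eliminated.
Round 5: Purple 32, Pink 60. Pink has a majority (≥47).

Pink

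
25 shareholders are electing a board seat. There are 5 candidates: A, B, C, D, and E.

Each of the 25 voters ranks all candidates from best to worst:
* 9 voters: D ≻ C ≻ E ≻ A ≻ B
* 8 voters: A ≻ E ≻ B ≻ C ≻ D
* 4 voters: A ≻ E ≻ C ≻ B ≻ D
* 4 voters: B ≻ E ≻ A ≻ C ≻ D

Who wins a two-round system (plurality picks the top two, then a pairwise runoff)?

Round 1 first-place votes: A 12, B 4, C 0, D 9, E 0. A and D advance.
Runoff: A is ranked above D on 16 ballots, D above A on 9.

A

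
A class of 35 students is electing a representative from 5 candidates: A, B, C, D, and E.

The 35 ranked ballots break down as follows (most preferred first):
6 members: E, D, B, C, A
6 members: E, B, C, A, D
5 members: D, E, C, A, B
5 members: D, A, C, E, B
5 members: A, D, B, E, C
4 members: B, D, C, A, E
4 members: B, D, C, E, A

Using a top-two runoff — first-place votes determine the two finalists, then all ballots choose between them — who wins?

D

Round 1 first-place votes: A 5, B 8, C 0, D 10, E 12. E and D advance.
Runoff: E is ranked above D on 12 ballots, D above E on 23.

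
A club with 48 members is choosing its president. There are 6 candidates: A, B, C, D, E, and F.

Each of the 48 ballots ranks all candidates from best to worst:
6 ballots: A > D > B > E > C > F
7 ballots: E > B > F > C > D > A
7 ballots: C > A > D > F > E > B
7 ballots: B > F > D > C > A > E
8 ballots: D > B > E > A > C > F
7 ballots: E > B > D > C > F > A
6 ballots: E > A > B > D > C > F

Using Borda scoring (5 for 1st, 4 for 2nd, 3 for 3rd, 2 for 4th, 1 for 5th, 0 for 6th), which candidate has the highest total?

B

A: 6×5 + 7×0 + 7×4 + 7×1 + 8×2 + 7×0 + 6×4 = 105
B: 6×3 + 7×4 + 7×0 + 7×5 + 8×4 + 7×4 + 6×3 = 159
C: 6×1 + 7×2 + 7×5 + 7×2 + 8×1 + 7×2 + 6×1 = 97
D: 6×4 + 7×1 + 7×3 + 7×3 + 8×5 + 7×3 + 6×2 = 146
E: 6×2 + 7×5 + 7×1 + 7×0 + 8×3 + 7×5 + 6×5 = 143
F: 6×0 + 7×3 + 7×2 + 7×4 + 8×0 + 7×1 + 6×0 = 70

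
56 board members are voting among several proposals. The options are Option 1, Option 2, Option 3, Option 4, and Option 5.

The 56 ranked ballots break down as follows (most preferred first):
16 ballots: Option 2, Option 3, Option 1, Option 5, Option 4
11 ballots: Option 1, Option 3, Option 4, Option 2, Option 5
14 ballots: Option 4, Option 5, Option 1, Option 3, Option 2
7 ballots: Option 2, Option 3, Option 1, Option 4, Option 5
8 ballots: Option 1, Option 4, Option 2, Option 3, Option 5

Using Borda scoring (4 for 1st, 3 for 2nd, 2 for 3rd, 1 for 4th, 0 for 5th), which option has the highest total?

Option 1

Option 1: 16×2 + 11×4 + 14×2 + 7×2 + 8×4 = 150
Option 2: 16×4 + 11×1 + 14×0 + 7×4 + 8×2 = 119
Option 3: 16×3 + 11×3 + 14×1 + 7×3 + 8×1 = 124
Option 4: 16×0 + 11×2 + 14×4 + 7×1 + 8×3 = 109
Option 5: 16×1 + 11×0 + 14×3 + 7×0 + 8×0 = 58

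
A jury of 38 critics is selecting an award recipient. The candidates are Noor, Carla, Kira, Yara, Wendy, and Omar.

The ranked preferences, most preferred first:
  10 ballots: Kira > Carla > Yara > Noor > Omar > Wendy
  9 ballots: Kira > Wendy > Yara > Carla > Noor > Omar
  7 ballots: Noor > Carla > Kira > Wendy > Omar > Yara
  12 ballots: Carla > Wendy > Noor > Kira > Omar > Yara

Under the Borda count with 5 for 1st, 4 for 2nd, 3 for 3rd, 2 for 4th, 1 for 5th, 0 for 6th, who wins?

Carla

Noor: 10×2 + 9×1 + 7×5 + 12×3 = 100
Carla: 10×4 + 9×2 + 7×4 + 12×5 = 146
Kira: 10×5 + 9×5 + 7×3 + 12×2 = 140
Yara: 10×3 + 9×3 + 7×0 + 12×0 = 57
Wendy: 10×0 + 9×4 + 7×2 + 12×4 = 98
Omar: 10×1 + 9×0 + 7×1 + 12×1 = 29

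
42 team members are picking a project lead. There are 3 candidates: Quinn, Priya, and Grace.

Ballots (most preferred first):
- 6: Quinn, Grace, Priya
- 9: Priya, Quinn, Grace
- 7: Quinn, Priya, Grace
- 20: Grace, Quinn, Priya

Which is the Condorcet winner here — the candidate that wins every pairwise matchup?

Quinn vs Priya: 33–9
Quinn vs Grace: 22–20
Quinn beats every other candidate.

Quinn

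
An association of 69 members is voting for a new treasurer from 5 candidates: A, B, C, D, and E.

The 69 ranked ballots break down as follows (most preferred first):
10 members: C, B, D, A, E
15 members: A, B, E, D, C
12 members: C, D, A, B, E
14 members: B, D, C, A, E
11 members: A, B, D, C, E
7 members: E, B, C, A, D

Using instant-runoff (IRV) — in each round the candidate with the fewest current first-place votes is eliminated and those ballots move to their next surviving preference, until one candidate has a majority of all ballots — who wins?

C

Round 1: A 26, B 14, C 22, D 0, E 7. D eliminated.
Round 2: A 26, B 14, C 22, E 7. E eliminated.
Round 3: A 26, B 21, C 22. B eliminated.
Round 4: A 26, C 43. C has a majority (≥35).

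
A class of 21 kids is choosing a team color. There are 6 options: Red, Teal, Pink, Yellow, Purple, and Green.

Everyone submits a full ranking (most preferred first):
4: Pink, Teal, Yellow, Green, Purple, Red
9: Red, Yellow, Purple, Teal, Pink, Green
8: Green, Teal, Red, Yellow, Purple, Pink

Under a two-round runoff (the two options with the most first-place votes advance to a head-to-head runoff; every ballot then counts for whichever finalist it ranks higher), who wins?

Round 1 first-place votes: Red 9, Teal 0, Pink 4, Yellow 0, Purple 0, Green 8. Red and Green advance.
Runoff: Red is ranked above Green on 9 ballots, Green above Red on 12.

Green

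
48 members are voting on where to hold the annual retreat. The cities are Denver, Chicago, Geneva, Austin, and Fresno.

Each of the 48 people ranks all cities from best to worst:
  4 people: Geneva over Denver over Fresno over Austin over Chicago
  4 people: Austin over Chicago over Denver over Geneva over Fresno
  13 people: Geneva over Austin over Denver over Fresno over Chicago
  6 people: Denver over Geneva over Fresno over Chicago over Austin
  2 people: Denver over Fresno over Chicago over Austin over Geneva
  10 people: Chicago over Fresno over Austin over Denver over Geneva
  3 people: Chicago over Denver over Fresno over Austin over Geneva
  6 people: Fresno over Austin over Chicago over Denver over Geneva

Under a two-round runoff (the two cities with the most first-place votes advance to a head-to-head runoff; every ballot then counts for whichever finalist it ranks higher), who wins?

Chicago

Round 1 first-place votes: Denver 8, Chicago 13, Geneva 17, Austin 4, Fresno 6. Geneva and Chicago advance.
Runoff: Geneva is ranked above Chicago on 23 ballots, Chicago above Geneva on 25.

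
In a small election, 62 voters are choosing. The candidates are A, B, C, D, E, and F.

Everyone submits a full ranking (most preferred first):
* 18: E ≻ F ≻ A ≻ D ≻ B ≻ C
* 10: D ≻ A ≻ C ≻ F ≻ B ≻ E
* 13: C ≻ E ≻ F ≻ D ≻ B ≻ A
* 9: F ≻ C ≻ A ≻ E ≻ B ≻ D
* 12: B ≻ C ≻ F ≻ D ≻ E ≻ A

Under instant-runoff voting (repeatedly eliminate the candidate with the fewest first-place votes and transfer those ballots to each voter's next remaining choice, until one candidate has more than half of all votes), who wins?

Round 1: A 0, B 12, C 13, D 10, E 18, F 9. A eliminated.
Round 2: B 12, C 13, D 10, E 18, F 9. F eliminated.
Round 3: B 12, C 22, D 10, E 18. D eliminated.
Round 4: B 12, C 32, E 18. C has a majority (≥32).

C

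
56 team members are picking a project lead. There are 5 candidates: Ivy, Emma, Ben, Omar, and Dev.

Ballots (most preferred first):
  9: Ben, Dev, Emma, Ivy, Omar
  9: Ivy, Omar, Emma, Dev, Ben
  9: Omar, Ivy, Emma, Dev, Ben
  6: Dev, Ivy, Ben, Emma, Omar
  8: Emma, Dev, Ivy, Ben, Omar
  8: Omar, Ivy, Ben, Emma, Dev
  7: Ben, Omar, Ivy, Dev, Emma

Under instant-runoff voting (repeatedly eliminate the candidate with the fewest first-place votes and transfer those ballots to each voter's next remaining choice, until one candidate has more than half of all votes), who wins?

Round 1: Ivy 9, Emma 8, Ben 16, Omar 17, Dev 6. Dev eliminated.
Round 2: Ivy 15, Emma 8, Ben 16, Omar 17. Emma eliminated.
Round 3: Ivy 23, Ben 16, Omar 17. Ben eliminated.
Round 4: Ivy 32, Omar 24. Ivy has a majority (≥29).

Ivy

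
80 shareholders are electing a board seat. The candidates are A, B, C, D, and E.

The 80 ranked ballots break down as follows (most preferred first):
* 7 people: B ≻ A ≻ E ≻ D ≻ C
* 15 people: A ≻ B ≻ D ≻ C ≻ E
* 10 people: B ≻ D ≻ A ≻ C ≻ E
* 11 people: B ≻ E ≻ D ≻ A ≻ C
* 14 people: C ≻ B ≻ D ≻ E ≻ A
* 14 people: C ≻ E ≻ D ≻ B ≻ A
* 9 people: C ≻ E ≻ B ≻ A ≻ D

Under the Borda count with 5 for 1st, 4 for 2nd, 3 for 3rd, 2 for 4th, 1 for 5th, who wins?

A: 7×4 + 15×5 + 10×3 + 11×2 + 14×1 + 14×1 + 9×2 = 201
B: 7×5 + 15×4 + 10×5 + 11×5 + 14×4 + 14×2 + 9×3 = 311
C: 7×1 + 15×2 + 10×2 + 11×1 + 14×5 + 14×5 + 9×5 = 253
D: 7×2 + 15×3 + 10×4 + 11×3 + 14×3 + 14×3 + 9×1 = 225
E: 7×3 + 15×1 + 10×1 + 11×4 + 14×2 + 14×4 + 9×4 = 210

B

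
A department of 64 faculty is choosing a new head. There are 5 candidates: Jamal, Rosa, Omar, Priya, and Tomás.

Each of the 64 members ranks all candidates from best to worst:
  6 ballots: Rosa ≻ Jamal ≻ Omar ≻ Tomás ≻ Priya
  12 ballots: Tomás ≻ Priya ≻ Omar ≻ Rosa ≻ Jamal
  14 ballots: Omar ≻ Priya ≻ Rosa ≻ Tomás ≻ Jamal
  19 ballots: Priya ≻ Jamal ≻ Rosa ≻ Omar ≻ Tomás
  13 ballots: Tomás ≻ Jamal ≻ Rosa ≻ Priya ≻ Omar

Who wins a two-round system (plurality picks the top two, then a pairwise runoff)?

Round 1 first-place votes: Jamal 0, Rosa 6, Omar 14, Priya 19, Tomás 25. Tomás and Priya advance.
Runoff: Tomás is ranked above Priya on 31 ballots, Priya above Tomás on 33.

Priya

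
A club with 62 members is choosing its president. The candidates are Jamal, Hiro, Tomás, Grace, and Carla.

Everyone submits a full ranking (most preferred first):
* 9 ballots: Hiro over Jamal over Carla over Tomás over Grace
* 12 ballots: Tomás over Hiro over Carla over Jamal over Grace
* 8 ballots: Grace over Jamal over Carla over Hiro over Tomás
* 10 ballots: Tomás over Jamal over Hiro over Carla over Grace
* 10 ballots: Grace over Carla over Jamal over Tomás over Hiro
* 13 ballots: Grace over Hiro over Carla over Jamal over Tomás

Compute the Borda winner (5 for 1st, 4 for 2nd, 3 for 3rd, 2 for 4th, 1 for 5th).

Jamal: 9×4 + 12×2 + 8×4 + 10×4 + 10×3 + 13×2 = 188
Hiro: 9×5 + 12×4 + 8×2 + 10×3 + 10×1 + 13×4 = 201
Tomás: 9×2 + 12×5 + 8×1 + 10×5 + 10×2 + 13×1 = 169
Grace: 9×1 + 12×1 + 8×5 + 10×1 + 10×5 + 13×5 = 186
Carla: 9×3 + 12×3 + 8×3 + 10×2 + 10×4 + 13×3 = 186

Hiro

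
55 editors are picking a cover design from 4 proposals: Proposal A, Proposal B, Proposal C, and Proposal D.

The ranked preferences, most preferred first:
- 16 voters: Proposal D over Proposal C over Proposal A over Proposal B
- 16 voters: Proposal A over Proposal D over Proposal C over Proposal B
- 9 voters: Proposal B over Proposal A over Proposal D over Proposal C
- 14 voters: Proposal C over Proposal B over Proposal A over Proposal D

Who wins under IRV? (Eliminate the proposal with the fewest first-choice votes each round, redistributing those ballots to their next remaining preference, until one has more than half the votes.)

Proposal A

Round 1: Proposal A 16, Proposal B 9, Proposal C 14, Proposal D 16. Proposal B eliminated.
Round 2: Proposal A 25, Proposal C 14, Proposal D 16. Proposal C eliminated.
Round 3: Proposal A 39, Proposal D 16. Proposal A has a majority (≥28).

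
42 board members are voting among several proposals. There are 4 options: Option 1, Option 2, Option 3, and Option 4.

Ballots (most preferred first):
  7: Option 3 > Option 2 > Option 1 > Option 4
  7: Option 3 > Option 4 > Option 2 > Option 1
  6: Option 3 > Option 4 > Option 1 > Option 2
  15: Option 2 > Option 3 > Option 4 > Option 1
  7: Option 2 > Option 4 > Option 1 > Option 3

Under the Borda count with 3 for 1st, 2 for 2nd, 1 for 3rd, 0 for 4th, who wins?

Option 3

Option 1: 7×1 + 7×0 + 6×1 + 15×0 + 7×1 = 20
Option 2: 7×2 + 7×1 + 6×0 + 15×3 + 7×3 = 87
Option 3: 7×3 + 7×3 + 6×3 + 15×2 + 7×0 = 90
Option 4: 7×0 + 7×2 + 6×2 + 15×1 + 7×2 = 55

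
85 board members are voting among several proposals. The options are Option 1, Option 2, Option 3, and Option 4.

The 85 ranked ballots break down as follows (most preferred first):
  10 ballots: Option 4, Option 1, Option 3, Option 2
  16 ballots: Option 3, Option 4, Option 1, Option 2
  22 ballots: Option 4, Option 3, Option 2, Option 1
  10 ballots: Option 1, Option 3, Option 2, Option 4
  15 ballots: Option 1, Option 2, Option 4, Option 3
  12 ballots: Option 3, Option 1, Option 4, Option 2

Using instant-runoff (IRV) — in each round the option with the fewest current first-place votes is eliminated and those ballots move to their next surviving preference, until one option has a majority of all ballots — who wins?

Option 4

Round 1: Option 1 25, Option 2 0, Option 3 28, Option 4 32. Option 2 eliminated.
Round 2: Option 1 25, Option 3 28, Option 4 32. Option 1 eliminated.
Round 3: Option 3 38, Option 4 47. Option 4 has a majority (≥43).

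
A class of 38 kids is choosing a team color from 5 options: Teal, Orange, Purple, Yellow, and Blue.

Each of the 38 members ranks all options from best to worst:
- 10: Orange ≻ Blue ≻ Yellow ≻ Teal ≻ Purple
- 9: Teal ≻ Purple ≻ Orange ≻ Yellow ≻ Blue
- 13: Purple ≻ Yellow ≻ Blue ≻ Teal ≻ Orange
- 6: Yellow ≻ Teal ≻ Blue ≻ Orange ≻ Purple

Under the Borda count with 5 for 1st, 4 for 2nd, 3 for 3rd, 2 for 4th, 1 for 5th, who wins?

Yellow

Teal: 10×2 + 9×5 + 13×2 + 6×4 = 115
Orange: 10×5 + 9×3 + 13×1 + 6×2 = 102
Purple: 10×1 + 9×4 + 13×5 + 6×1 = 117
Yellow: 10×3 + 9×2 + 13×4 + 6×5 = 130
Blue: 10×4 + 9×1 + 13×3 + 6×3 = 106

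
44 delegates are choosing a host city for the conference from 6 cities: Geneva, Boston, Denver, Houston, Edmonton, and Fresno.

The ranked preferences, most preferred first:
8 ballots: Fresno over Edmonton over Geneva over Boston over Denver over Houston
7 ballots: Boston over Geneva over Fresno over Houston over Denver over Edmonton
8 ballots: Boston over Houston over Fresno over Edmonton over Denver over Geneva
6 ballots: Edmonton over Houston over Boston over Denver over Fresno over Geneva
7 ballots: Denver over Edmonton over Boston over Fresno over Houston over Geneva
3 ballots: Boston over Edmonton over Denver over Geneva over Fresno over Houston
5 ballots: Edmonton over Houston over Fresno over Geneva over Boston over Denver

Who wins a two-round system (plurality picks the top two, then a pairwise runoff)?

Round 1 first-place votes: Geneva 0, Boston 18, Denver 7, Houston 0, Edmonton 11, Fresno 8. Boston and Edmonton advance.
Runoff: Boston is ranked above Edmonton on 18 ballots, Edmonton above Boston on 26.

Edmonton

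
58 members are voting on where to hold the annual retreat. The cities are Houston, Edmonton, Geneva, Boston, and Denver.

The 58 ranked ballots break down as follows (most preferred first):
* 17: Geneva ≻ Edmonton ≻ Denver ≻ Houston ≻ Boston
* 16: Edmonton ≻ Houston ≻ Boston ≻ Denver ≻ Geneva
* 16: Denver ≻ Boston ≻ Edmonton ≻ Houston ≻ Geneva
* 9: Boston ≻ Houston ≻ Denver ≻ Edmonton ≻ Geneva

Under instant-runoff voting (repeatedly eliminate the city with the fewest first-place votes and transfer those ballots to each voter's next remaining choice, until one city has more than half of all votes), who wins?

Denver

Round 1: Houston 0, Edmonton 16, Geneva 17, Boston 9, Denver 16. Houston eliminated.
Round 2: Edmonton 16, Geneva 17, Boston 9, Denver 16. Boston eliminated.
Round 3: Edmonton 16, Geneva 17, Denver 25. Edmonton eliminated.
Round 4: Geneva 17, Denver 41. Denver has a majority (≥30).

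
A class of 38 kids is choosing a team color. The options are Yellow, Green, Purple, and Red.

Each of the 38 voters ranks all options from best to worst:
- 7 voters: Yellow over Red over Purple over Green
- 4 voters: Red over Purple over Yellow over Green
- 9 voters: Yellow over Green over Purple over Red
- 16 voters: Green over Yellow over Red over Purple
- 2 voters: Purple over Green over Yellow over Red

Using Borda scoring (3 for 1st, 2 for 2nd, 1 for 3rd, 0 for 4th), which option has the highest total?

Yellow: 7×3 + 4×1 + 9×3 + 16×2 + 2×1 = 86
Green: 7×0 + 4×0 + 9×2 + 16×3 + 2×2 = 70
Purple: 7×1 + 4×2 + 9×1 + 16×0 + 2×3 = 30
Red: 7×2 + 4×3 + 9×0 + 16×1 + 2×0 = 42

Yellow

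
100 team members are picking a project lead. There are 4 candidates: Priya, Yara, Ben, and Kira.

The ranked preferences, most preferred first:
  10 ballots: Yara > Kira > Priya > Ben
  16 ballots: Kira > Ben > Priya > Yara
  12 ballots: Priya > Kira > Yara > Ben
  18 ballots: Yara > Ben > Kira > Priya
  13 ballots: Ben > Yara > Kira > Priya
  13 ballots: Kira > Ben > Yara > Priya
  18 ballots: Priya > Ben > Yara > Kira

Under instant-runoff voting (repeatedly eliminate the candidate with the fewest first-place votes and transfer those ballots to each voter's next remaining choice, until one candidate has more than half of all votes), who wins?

Yara

Round 1: Priya 30, Yara 28, Ben 13, Kira 29. Ben eliminated.
Round 2: Priya 30, Yara 41, Kira 29. Kira eliminated.
Round 3: Priya 46, Yara 54. Yara has a majority (≥51).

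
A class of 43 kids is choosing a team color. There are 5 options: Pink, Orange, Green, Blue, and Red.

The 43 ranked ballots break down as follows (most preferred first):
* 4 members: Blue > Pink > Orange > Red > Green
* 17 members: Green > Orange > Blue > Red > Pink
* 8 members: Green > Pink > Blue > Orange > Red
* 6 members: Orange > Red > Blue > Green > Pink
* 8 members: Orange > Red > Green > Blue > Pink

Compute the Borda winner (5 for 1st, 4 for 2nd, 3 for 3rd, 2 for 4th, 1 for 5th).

Pink: 4×4 + 17×1 + 8×4 + 6×1 + 8×1 = 79
Orange: 4×3 + 17×4 + 8×2 + 6×5 + 8×5 = 166
Green: 4×1 + 17×5 + 8×5 + 6×2 + 8×3 = 165
Blue: 4×5 + 17×3 + 8×3 + 6×3 + 8×2 = 129
Red: 4×2 + 17×2 + 8×1 + 6×4 + 8×4 = 106

Orange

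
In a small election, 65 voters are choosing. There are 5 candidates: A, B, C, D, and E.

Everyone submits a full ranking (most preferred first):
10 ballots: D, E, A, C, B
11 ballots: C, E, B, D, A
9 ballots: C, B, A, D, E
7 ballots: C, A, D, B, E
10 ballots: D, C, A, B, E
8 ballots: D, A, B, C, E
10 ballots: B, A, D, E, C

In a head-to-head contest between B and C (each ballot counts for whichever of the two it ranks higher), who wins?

C

B is ranked above C on 18 ballots; C above B on 47.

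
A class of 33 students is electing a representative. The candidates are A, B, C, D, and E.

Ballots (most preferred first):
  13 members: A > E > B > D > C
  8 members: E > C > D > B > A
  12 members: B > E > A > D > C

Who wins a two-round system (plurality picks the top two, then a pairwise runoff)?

Round 1 first-place votes: A 13, B 12, C 0, D 0, E 8. A and B advance.
Runoff: A is ranked above B on 13 ballots, B above A on 20.

B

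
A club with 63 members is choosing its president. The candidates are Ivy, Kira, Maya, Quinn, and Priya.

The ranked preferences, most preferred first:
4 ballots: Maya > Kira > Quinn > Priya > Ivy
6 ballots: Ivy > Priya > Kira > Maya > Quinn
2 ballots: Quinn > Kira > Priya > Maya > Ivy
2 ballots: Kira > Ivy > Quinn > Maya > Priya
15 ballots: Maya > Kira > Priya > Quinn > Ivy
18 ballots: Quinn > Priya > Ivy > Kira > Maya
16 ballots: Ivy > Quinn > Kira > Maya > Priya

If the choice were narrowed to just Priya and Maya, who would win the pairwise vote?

Maya

Priya is ranked above Maya on 26 ballots; Maya above Priya on 37.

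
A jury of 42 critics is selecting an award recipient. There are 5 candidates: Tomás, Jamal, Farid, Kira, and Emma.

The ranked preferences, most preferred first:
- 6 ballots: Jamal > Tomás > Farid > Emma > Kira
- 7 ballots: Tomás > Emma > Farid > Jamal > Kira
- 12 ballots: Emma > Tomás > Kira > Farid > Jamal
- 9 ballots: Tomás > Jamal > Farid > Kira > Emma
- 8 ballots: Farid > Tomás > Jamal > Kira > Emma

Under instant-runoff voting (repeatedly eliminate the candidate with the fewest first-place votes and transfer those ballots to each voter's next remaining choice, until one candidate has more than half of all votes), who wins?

Round 1: Tomás 16, Jamal 6, Farid 8, Kira 0, Emma 12. Kira eliminated.
Round 2: Tomás 16, Jamal 6, Farid 8, Emma 12. Jamal eliminated.
Round 3: Tomás 22, Farid 8, Emma 12. Tomás has a majority (≥22).

Tomás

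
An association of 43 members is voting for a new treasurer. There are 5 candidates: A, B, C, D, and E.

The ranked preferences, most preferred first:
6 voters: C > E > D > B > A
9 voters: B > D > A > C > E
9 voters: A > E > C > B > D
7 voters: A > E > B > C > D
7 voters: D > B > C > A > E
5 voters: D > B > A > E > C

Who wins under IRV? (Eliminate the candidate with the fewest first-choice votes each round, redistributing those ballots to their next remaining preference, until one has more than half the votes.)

D

Round 1: A 16, B 9, C 6, D 12, E 0. E eliminated.
Round 2: A 16, B 9, C 6, D 12. C eliminated.
Round 3: A 16, B 9, D 18. B eliminated.
Round 4: A 16, D 27. D has a majority (≥22).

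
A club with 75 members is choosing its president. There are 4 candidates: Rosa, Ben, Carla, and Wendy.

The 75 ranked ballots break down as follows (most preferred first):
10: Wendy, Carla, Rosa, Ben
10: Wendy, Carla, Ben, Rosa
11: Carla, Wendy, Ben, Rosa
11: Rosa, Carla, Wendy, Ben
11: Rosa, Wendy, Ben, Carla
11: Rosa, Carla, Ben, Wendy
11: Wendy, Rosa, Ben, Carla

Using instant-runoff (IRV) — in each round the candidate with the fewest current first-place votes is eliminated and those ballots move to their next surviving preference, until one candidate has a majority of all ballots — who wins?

Wendy

Round 1: Rosa 33, Ben 0, Carla 11, Wendy 31. Ben eliminated.
Round 2: Rosa 33, Carla 11, Wendy 31. Carla eliminated.
Round 3: Rosa 33, Wendy 42. Wendy has a majority (≥38).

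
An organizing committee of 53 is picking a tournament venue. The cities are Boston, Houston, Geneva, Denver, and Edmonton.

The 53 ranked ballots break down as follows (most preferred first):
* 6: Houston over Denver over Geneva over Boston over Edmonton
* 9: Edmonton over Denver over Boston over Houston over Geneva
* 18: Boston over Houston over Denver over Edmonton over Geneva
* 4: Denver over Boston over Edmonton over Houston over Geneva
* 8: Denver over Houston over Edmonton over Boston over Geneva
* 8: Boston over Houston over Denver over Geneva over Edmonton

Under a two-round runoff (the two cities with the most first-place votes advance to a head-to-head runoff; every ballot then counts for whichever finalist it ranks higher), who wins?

Denver

Round 1 first-place votes: Boston 26, Houston 6, Geneva 0, Denver 12, Edmonton 9. Boston and Denver advance.
Runoff: Boston is ranked above Denver on 26 ballots, Denver above Boston on 27.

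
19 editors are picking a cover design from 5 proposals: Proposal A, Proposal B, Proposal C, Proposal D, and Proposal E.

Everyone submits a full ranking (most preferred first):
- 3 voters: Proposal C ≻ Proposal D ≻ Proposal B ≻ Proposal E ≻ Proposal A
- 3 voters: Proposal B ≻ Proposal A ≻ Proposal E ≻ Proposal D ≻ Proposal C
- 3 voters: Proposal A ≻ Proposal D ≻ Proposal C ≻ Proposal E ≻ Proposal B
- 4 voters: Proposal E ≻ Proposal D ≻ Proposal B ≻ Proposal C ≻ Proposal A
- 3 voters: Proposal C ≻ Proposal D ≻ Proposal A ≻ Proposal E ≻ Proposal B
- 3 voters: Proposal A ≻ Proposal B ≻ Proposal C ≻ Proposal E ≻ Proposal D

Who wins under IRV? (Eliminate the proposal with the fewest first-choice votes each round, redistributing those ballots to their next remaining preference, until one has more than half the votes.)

Round 1: Proposal A 6, Proposal B 3, Proposal C 6, Proposal D 0, Proposal E 4. Proposal D eliminated.
Round 2: Proposal A 6, Proposal B 3, Proposal C 6, Proposal E 4. Proposal B eliminated.
Round 3: Proposal A 9, Proposal C 6, Proposal E 4. Proposal E eliminated.
Round 4: Proposal A 9, Proposal C 10. Proposal C has a majority (≥10).

Proposal C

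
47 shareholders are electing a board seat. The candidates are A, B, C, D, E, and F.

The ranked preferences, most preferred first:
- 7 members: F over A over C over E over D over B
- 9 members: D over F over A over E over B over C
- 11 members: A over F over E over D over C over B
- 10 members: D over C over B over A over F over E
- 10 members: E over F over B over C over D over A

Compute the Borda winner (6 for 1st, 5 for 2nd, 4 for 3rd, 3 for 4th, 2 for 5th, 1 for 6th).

A: 7×5 + 9×4 + 11×6 + 10×3 + 10×1 = 177
B: 7×1 + 9×2 + 11×1 + 10×4 + 10×4 = 116
C: 7×4 + 9×1 + 11×2 + 10×5 + 10×3 = 139
D: 7×2 + 9×6 + 11×3 + 10×6 + 10×2 = 181
E: 7×3 + 9×3 + 11×4 + 10×1 + 10×6 = 162
F: 7×6 + 9×5 + 11×5 + 10×2 + 10×5 = 212

F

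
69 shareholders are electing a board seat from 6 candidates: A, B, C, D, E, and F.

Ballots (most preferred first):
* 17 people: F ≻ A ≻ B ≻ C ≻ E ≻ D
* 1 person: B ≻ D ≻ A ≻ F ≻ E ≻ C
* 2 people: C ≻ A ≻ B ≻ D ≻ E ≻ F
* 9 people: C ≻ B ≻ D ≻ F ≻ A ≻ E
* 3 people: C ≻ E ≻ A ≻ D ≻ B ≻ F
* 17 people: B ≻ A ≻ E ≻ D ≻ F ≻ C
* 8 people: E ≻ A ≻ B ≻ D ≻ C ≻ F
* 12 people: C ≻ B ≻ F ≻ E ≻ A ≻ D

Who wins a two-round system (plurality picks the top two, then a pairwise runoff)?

B

Round 1 first-place votes: A 0, B 18, C 26, D 0, E 8, F 17. C and B advance.
Runoff: C is ranked above B on 26 ballots, B above C on 43.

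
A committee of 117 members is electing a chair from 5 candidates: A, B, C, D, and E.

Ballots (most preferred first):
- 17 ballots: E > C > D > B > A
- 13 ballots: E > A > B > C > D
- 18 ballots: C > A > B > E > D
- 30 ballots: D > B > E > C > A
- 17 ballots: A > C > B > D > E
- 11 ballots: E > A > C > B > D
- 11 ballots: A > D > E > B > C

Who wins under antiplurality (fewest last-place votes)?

B

Last-place votes: A 47, B 0, C 11, D 42, E 17.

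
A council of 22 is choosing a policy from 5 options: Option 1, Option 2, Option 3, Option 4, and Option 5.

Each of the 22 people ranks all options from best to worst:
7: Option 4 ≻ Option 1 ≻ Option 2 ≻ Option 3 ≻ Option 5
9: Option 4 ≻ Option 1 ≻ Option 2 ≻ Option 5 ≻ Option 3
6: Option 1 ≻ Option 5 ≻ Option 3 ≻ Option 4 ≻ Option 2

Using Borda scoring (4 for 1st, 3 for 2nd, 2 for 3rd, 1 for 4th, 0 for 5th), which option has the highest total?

Option 1: 7×3 + 9×3 + 6×4 = 72
Option 2: 7×2 + 9×2 + 6×0 = 32
Option 3: 7×1 + 9×0 + 6×2 = 19
Option 4: 7×4 + 9×4 + 6×1 = 70
Option 5: 7×0 + 9×1 + 6×3 = 27

Option 1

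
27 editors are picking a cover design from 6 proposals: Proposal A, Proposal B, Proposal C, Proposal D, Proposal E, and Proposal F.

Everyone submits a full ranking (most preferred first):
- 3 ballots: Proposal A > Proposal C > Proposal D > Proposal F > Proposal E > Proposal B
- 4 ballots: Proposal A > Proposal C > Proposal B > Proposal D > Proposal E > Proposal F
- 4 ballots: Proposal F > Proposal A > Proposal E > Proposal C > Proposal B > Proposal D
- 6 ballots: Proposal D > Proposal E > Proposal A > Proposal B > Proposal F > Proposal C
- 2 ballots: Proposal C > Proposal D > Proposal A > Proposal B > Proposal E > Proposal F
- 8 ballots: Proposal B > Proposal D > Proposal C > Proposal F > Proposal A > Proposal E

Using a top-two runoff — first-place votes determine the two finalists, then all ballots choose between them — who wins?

Round 1 first-place votes: Proposal A 7, Proposal B 8, Proposal C 2, Proposal D 6, Proposal E 0, Proposal F 4. Proposal B and Proposal A advance.
Runoff: Proposal B is ranked above Proposal A on 8 ballots, Proposal A above Proposal B on 19.

Proposal A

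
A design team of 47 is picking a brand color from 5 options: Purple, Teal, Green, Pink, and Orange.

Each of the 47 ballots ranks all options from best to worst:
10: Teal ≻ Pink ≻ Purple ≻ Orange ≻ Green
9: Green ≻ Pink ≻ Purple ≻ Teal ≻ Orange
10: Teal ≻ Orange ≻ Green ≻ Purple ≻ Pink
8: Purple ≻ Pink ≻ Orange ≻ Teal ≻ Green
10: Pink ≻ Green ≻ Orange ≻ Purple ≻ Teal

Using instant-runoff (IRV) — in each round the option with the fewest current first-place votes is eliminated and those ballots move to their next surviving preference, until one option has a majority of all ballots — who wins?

Pink

Round 1: Purple 8, Teal 20, Green 9, Pink 10, Orange 0. Orange eliminated.
Round 2: Purple 8, Teal 20, Green 9, Pink 10. Purple eliminated.
Round 3: Teal 20, Green 9, Pink 18. Green eliminated.
Round 4: Teal 20, Pink 27. Pink has a majority (≥24).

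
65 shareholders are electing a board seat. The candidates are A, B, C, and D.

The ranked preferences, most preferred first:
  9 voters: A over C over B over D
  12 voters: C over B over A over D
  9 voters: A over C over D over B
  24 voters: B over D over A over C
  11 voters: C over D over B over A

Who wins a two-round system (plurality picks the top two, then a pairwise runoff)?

Round 1 first-place votes: A 18, B 24, C 23, D 0. B and C advance.
Runoff: B is ranked above C on 24 ballots, C above B on 41.

C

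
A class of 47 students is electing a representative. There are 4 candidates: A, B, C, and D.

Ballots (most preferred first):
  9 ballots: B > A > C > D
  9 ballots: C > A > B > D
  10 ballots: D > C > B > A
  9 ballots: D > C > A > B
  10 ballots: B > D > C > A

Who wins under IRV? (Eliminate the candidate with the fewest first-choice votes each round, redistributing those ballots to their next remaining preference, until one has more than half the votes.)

Round 1: A 0, B 19, C 9, D 19. A eliminated.
Round 2: B 19, C 9, D 19. C eliminated.
Round 3: B 28, D 19. B has a majority (≥24).

B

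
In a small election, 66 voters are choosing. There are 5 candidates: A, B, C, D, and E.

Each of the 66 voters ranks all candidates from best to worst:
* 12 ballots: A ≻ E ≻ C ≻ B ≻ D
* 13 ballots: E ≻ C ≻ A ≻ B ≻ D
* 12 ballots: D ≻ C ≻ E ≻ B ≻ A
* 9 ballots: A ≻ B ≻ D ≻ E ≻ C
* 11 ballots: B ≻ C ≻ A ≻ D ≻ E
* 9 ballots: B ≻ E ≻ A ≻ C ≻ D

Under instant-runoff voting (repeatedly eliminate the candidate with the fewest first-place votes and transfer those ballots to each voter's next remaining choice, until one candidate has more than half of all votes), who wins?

E

Round 1: A 21, B 20, C 0, D 12, E 13. C eliminated.
Round 2: A 21, B 20, D 12, E 13. D eliminated.
Round 3: A 21, B 20, E 25. B eliminated.
Round 4: A 32, E 34. E has a majority (≥34).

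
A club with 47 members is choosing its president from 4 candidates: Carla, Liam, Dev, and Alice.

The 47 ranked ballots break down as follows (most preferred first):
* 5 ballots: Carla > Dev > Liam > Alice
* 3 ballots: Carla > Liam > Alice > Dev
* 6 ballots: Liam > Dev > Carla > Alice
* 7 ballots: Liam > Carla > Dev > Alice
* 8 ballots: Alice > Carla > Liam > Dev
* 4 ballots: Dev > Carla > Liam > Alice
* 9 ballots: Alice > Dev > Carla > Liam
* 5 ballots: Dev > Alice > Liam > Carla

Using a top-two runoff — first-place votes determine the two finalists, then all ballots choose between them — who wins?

Round 1 first-place votes: Carla 8, Liam 13, Dev 9, Alice 17. Alice and Liam advance.
Runoff: Alice is ranked above Liam on 22 ballots, Liam above Alice on 25.

Liam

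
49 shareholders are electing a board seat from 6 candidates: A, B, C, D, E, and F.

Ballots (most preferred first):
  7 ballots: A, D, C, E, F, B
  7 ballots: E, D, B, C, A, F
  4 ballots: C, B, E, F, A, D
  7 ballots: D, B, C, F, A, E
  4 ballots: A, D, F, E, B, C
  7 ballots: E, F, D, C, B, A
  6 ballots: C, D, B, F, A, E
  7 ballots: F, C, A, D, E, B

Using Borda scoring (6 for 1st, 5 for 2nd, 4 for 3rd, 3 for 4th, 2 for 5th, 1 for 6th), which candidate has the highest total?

A: 7×6 + 7×2 + 4×2 + 7×2 + 4×6 + 7×1 + 6×2 + 7×4 = 149
B: 7×1 + 7×4 + 4×5 + 7×5 + 4×2 + 7×2 + 6×4 + 7×1 = 143
C: 7×4 + 7×3 + 4×6 + 7×4 + 4×1 + 7×3 + 6×6 + 7×5 = 197
D: 7×5 + 7×5 + 4×1 + 7×6 + 4×5 + 7×4 + 6×5 + 7×3 = 215
E: 7×3 + 7×6 + 4×4 + 7×1 + 4×3 + 7×6 + 6×1 + 7×2 = 160
F: 7×2 + 7×1 + 4×3 + 7×3 + 4×4 + 7×5 + 6×3 + 7×6 = 165

D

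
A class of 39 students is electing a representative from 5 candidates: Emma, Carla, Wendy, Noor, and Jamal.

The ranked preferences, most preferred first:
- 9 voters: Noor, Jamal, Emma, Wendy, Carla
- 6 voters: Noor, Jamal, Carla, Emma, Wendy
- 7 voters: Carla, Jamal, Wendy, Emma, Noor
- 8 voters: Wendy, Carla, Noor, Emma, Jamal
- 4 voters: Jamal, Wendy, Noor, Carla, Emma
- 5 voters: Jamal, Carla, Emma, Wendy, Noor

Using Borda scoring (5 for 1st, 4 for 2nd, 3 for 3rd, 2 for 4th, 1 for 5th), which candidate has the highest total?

Jamal

Emma: 9×3 + 6×2 + 7×2 + 8×2 + 4×1 + 5×3 = 88
Carla: 9×1 + 6×3 + 7×5 + 8×4 + 4×2 + 5×4 = 122
Wendy: 9×2 + 6×1 + 7×3 + 8×5 + 4×4 + 5×2 = 111
Noor: 9×5 + 6×5 + 7×1 + 8×3 + 4×3 + 5×1 = 123
Jamal: 9×4 + 6×4 + 7×4 + 8×1 + 4×5 + 5×5 = 141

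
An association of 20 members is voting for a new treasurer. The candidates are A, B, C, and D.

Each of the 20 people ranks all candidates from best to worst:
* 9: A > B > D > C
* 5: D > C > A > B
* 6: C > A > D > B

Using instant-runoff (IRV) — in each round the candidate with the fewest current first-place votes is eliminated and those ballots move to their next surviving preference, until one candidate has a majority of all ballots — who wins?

C

Round 1: A 9, B 0, C 6, D 5. B eliminated.
Round 2: A 9, C 6, D 5. D eliminated.
Round 3: A 9, C 11. C has a majority (≥11).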